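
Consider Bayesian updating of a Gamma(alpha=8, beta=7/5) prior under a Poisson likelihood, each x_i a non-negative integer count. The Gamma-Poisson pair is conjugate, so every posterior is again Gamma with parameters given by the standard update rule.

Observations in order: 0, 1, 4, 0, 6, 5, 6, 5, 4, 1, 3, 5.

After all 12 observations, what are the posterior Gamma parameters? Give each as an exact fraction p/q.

obs 1: x=0 → posterior Gamma(8, 12/5)
obs 2: x=1 → posterior Gamma(9, 17/5)
obs 3: x=4 → posterior Gamma(13, 22/5)
obs 4: x=0 → posterior Gamma(13, 27/5)
obs 5: x=6 → posterior Gamma(19, 32/5)
obs 6: x=5 → posterior Gamma(24, 37/5)
obs 7: x=6 → posterior Gamma(30, 42/5)
obs 8: x=5 → posterior Gamma(35, 47/5)
obs 9: x=4 → posterior Gamma(39, 52/5)
obs 10: x=1 → posterior Gamma(40, 57/5)
obs 11: x=3 → posterior Gamma(43, 62/5)
obs 12: x=5 → posterior Gamma(48, 67/5)

alpha=48, beta=67/5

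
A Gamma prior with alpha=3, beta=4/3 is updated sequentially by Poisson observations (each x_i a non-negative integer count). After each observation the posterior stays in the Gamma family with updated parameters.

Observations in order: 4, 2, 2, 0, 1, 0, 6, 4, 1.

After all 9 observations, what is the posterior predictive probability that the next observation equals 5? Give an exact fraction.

obs 1: x=4 → posterior Gamma(7, 7/3)
obs 2: x=2 → posterior Gamma(9, 10/3)
obs 3: x=2 → posterior Gamma(11, 13/3)
obs 4: x=0 → posterior Gamma(11, 16/3)
obs 5: x=1 → posterior Gamma(12, 19/3)
obs 6: x=0 → posterior Gamma(12, 22/3)
obs 7: x=6 → posterior Gamma(18, 25/3)
obs 8: x=4 → posterior Gamma(22, 28/3)
obs 9: x=1 → posterior Gamma(23, 31/3)

196304469856427955080456183801398980224745/3805219218563075369734718087869045667790848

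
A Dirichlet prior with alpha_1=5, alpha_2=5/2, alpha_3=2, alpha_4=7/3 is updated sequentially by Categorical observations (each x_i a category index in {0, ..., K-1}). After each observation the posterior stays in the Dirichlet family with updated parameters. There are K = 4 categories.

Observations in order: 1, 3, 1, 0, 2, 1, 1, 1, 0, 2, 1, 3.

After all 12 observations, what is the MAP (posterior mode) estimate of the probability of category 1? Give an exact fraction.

obs 1: x=1 → posterior Dirichlet(5, 7/2, 2, 7/3)
obs 2: x=3 → posterior Dirichlet(5, 7/2, 2, 10/3)
obs 3: x=1 → posterior Dirichlet(5, 9/2, 2, 10/3)
obs 4: x=0 → posterior Dirichlet(6, 9/2, 2, 10/3)
obs 5: x=2 → posterior Dirichlet(6, 9/2, 3, 10/3)
obs 6: x=1 → posterior Dirichlet(6, 11/2, 3, 10/3)
obs 7: x=1 → posterior Dirichlet(6, 13/2, 3, 10/3)
obs 8: x=1 → posterior Dirichlet(6, 15/2, 3, 10/3)
obs 9: x=0 → posterior Dirichlet(7, 15/2, 3, 10/3)
obs 10: x=2 → posterior Dirichlet(7, 15/2, 4, 10/3)
obs 11: x=1 → posterior Dirichlet(7, 17/2, 4, 10/3)
obs 12: x=3 → posterior Dirichlet(7, 17/2, 4, 13/3)

45/119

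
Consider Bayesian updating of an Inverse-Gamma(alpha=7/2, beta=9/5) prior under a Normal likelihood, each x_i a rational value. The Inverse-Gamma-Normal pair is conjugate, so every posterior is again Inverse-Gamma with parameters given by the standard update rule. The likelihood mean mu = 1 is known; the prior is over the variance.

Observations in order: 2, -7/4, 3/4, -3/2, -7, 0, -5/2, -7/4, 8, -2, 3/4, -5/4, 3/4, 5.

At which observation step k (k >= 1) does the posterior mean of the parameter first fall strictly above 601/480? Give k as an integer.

k = 2

obs 1: x=2 → posterior Inverse-Gamma(4, 23/10)
obs 2: x=-7/4 → posterior Inverse-Gamma(9/2, 973/160)
obs 3: x=3/4 → posterior Inverse-Gamma(5, 489/80)
obs 4: x=-3/2 → posterior Inverse-Gamma(11/2, 739/80)
obs 5: x=-7 → posterior Inverse-Gamma(6, 3299/80)
obs 6: x=0 → posterior Inverse-Gamma(13/2, 3339/80)
obs 7: x=-5/2 → posterior Inverse-Gamma(7, 3829/80)
obs 8: x=-7/4 → posterior Inverse-Gamma(15/2, 8263/160)
obs 9: x=8 → posterior Inverse-Gamma(8, 12183/160)
obs 10: x=-2 → posterior Inverse-Gamma(17/2, 12903/160)
obs 11: x=3/4 → posterior Inverse-Gamma(9, 3227/40)
obs 12: x=-5/4 → posterior Inverse-Gamma(19/2, 13313/160)
obs 13: x=3/4 → posterior Inverse-Gamma(10, 6659/80)
obs 14: x=5 → posterior Inverse-Gamma(21/2, 7299/80)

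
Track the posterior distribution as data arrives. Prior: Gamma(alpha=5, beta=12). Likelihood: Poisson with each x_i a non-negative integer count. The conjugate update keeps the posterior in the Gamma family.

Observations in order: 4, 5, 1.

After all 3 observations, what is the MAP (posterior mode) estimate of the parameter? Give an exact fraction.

obs 1: x=4 → posterior Gamma(9, 13)
obs 2: x=5 → posterior Gamma(14, 14)
obs 3: x=1 → posterior Gamma(15, 15)

14/15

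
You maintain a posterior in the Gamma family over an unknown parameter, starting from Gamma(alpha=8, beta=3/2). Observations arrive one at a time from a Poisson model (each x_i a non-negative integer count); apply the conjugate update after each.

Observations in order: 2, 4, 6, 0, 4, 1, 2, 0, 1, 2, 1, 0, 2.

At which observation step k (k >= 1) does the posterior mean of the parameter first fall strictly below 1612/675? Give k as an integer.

k = 12

obs 1: x=2 → posterior Gamma(10, 5/2)
obs 2: x=4 → posterior Gamma(14, 7/2)
obs 3: x=6 → posterior Gamma(20, 9/2)
obs 4: x=0 → posterior Gamma(20, 11/2)
obs 5: x=4 → posterior Gamma(24, 13/2)
obs 6: x=1 → posterior Gamma(25, 15/2)
obs 7: x=2 → posterior Gamma(27, 17/2)
obs 8: x=0 → posterior Gamma(27, 19/2)
obs 9: x=1 → posterior Gamma(28, 21/2)
obs 10: x=2 → posterior Gamma(30, 23/2)
obs 11: x=1 → posterior Gamma(31, 25/2)
obs 12: x=0 → posterior Gamma(31, 27/2)
obs 13: x=2 → posterior Gamma(33, 29/2)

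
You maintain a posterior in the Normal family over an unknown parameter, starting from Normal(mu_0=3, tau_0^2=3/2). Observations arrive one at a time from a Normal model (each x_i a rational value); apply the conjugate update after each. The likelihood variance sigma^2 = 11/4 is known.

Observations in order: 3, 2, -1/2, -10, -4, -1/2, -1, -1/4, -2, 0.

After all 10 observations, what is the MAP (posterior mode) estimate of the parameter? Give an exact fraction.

obs 1: x=3 → posterior Normal(3, 33/34)
obs 2: x=2 → posterior Normal(63/23, 33/46)
obs 3: x=-1/2 → posterior Normal(60/29, 33/58)
obs 4: x=-10 → posterior Normal(0, 33/70)
obs 5: x=-4 → posterior Normal(-24/41, 33/82)
obs 6: x=-1/2 → posterior Normal(-27/47, 33/94)
obs 7: x=-1 → posterior Normal(-33/53, 33/106)
obs 8: x=-1/4 → posterior Normal(-69/118, 33/118)
obs 9: x=-2 → posterior Normal(-93/130, 33/130)
obs 10: x=0 → posterior Normal(-93/142, 33/142)

-93/142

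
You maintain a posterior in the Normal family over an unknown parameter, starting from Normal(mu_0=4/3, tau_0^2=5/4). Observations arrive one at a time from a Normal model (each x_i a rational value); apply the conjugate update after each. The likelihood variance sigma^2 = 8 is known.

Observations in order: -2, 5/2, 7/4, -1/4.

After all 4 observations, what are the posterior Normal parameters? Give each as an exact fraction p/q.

mu_0=79/78, tau_0^2=10/13

obs 1: x=-2 → posterior Normal(98/111, 40/37)
obs 2: x=5/2 → posterior Normal(271/252, 20/21)
obs 3: x=7/4 → posterior Normal(647/564, 40/47)
obs 4: x=-1/4 → posterior Normal(79/78, 10/13)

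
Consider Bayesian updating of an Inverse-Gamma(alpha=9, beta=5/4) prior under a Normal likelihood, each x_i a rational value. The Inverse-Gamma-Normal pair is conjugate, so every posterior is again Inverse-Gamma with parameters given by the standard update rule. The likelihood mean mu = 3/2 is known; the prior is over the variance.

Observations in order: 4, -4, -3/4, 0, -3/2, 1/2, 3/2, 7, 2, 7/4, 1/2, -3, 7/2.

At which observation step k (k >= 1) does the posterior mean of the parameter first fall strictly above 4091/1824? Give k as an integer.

obs 1: x=4 → posterior Inverse-Gamma(19/2, 35/8)
obs 2: x=-4 → posterior Inverse-Gamma(10, 39/2)
obs 3: x=-3/4 → posterior Inverse-Gamma(21/2, 705/32)
obs 4: x=0 → posterior Inverse-Gamma(11, 741/32)
obs 5: x=-3/2 → posterior Inverse-Gamma(23/2, 885/32)
obs 6: x=1/2 → posterior Inverse-Gamma(12, 901/32)
obs 7: x=3/2 → posterior Inverse-Gamma(25/2, 901/32)
obs 8: x=7 → posterior Inverse-Gamma(13, 1385/32)
obs 9: x=2 → posterior Inverse-Gamma(27/2, 1389/32)
obs 10: x=7/4 → posterior Inverse-Gamma(14, 695/16)
obs 11: x=1/2 → posterior Inverse-Gamma(29/2, 703/16)
obs 12: x=-3 → posterior Inverse-Gamma(15, 865/16)
obs 13: x=7/2 → posterior Inverse-Gamma(31/2, 897/16)

k = 3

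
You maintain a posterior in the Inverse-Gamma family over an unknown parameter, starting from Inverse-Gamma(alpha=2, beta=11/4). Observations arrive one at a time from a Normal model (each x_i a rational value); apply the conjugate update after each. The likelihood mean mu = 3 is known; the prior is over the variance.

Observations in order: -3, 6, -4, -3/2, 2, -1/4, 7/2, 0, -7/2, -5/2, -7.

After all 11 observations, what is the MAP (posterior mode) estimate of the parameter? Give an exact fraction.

5009/272

obs 1: x=-3 → posterior Inverse-Gamma(5/2, 83/4)
obs 2: x=6 → posterior Inverse-Gamma(3, 101/4)
obs 3: x=-4 → posterior Inverse-Gamma(7/2, 199/4)
obs 4: x=-3/2 → posterior Inverse-Gamma(4, 479/8)
obs 5: x=2 → posterior Inverse-Gamma(9/2, 483/8)
obs 6: x=-1/4 → posterior Inverse-Gamma(5, 2101/32)
obs 7: x=7/2 → posterior Inverse-Gamma(11/2, 2105/32)
obs 8: x=0 → posterior Inverse-Gamma(6, 2249/32)
obs 9: x=-7/2 → posterior Inverse-Gamma(13/2, 2925/32)
obs 10: x=-5/2 → posterior Inverse-Gamma(7, 3409/32)
obs 11: x=-7 → posterior Inverse-Gamma(15/2, 5009/32)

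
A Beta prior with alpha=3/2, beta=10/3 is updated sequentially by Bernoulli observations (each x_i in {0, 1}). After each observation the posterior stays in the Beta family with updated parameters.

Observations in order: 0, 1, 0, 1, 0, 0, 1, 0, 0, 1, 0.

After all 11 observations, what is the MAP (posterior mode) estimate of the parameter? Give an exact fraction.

obs 1: x=0 → posterior Beta(3/2, 13/3)
obs 2: x=1 → posterior Beta(5/2, 13/3)
obs 3: x=0 → posterior Beta(5/2, 16/3)
obs 4: x=1 → posterior Beta(7/2, 16/3)
obs 5: x=0 → posterior Beta(7/2, 19/3)
obs 6: x=0 → posterior Beta(7/2, 22/3)
obs 7: x=1 → posterior Beta(9/2, 22/3)
obs 8: x=0 → posterior Beta(9/2, 25/3)
obs 9: x=0 → posterior Beta(9/2, 28/3)
obs 10: x=1 → posterior Beta(11/2, 28/3)
obs 11: x=0 → posterior Beta(11/2, 31/3)

27/83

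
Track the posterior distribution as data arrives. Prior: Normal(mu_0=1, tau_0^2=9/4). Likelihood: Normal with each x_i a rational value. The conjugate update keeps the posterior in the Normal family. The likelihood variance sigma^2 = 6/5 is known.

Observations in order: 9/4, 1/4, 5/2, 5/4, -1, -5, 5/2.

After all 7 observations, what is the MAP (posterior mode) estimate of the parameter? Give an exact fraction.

obs 1: x=9/4 → posterior Normal(167/92, 18/23)
obs 2: x=1/4 → posterior Normal(91/76, 9/19)
obs 3: x=5/2 → posterior Normal(83/53, 18/53)
obs 4: x=5/4 → posterior Normal(407/272, 9/34)
obs 5: x=-1 → posterior Normal(347/332, 18/83)
obs 6: x=-5 → posterior Normal(47/392, 9/49)
obs 7: x=5/2 → posterior Normal(197/452, 18/113)

197/452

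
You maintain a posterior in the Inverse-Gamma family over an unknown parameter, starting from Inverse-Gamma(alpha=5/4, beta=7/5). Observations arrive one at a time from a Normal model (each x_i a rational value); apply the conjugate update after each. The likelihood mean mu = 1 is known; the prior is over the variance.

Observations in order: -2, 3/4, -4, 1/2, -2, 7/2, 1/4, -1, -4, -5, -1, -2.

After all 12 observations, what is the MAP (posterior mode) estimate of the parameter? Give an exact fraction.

obs 1: x=-2 → posterior Inverse-Gamma(7/4, 59/10)
obs 2: x=3/4 → posterior Inverse-Gamma(9/4, 949/160)
obs 3: x=-4 → posterior Inverse-Gamma(11/4, 2949/160)
obs 4: x=1/2 → posterior Inverse-Gamma(13/4, 2969/160)
obs 5: x=-2 → posterior Inverse-Gamma(15/4, 3689/160)
obs 6: x=7/2 → posterior Inverse-Gamma(17/4, 4189/160)
obs 7: x=1/4 → posterior Inverse-Gamma(19/4, 2117/80)
obs 8: x=-1 → posterior Inverse-Gamma(21/4, 2277/80)
obs 9: x=-4 → posterior Inverse-Gamma(23/4, 3277/80)
obs 10: x=-5 → posterior Inverse-Gamma(25/4, 4717/80)
obs 11: x=-1 → posterior Inverse-Gamma(27/4, 4877/80)
obs 12: x=-2 → posterior Inverse-Gamma(29/4, 5237/80)

5237/660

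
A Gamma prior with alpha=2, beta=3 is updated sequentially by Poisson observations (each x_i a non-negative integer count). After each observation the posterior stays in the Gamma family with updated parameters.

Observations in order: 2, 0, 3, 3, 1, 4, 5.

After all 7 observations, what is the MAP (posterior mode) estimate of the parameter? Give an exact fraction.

19/10

obs 1: x=2 → posterior Gamma(4, 4)
obs 2: x=0 → posterior Gamma(4, 5)
obs 3: x=3 → posterior Gamma(7, 6)
obs 4: x=3 → posterior Gamma(10, 7)
obs 5: x=1 → posterior Gamma(11, 8)
obs 6: x=4 → posterior Gamma(15, 9)
obs 7: x=5 → posterior Gamma(20, 10)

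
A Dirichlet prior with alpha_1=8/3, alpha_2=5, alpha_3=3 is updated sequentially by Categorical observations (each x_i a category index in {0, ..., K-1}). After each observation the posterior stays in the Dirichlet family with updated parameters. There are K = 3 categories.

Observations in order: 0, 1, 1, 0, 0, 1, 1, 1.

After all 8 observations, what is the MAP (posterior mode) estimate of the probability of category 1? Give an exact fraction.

obs 1: x=0 → posterior Dirichlet(11/3, 5, 3)
obs 2: x=1 → posterior Dirichlet(11/3, 6, 3)
obs 3: x=1 → posterior Dirichlet(11/3, 7, 3)
obs 4: x=0 → posterior Dirichlet(14/3, 7, 3)
obs 5: x=0 → posterior Dirichlet(17/3, 7, 3)
obs 6: x=1 → posterior Dirichlet(17/3, 8, 3)
obs 7: x=1 → posterior Dirichlet(17/3, 9, 3)
obs 8: x=1 → posterior Dirichlet(17/3, 10, 3)

27/47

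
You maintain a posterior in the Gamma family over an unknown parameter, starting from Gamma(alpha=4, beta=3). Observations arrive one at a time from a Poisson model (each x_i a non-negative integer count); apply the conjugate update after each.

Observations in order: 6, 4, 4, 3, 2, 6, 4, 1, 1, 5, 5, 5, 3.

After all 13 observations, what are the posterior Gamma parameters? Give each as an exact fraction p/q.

obs 1: x=6 → posterior Gamma(10, 4)
obs 2: x=4 → posterior Gamma(14, 5)
obs 3: x=4 → posterior Gamma(18, 6)
obs 4: x=3 → posterior Gamma(21, 7)
obs 5: x=2 → posterior Gamma(23, 8)
obs 6: x=6 → posterior Gamma(29, 9)
obs 7: x=4 → posterior Gamma(33, 10)
obs 8: x=1 → posterior Gamma(34, 11)
obs 9: x=1 → posterior Gamma(35, 12)
obs 10: x=5 → posterior Gamma(40, 13)
obs 11: x=5 → posterior Gamma(45, 14)
obs 12: x=5 → posterior Gamma(50, 15)
obs 13: x=3 → posterior Gamma(53, 16)

alpha=53, beta=16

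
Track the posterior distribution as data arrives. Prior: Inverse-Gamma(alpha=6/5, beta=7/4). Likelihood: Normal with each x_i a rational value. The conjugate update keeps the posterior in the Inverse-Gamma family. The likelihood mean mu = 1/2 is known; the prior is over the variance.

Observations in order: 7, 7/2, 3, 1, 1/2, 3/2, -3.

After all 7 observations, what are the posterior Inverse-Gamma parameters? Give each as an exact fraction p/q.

obs 1: x=7 → posterior Inverse-Gamma(17/10, 183/8)
obs 2: x=7/2 → posterior Inverse-Gamma(11/5, 219/8)
obs 3: x=3 → posterior Inverse-Gamma(27/10, 61/2)
obs 4: x=1 → posterior Inverse-Gamma(16/5, 245/8)
obs 5: x=1/2 → posterior Inverse-Gamma(37/10, 245/8)
obs 6: x=3/2 → posterior Inverse-Gamma(21/5, 249/8)
obs 7: x=-3 → posterior Inverse-Gamma(47/10, 149/4)

alpha=47/10, beta=149/4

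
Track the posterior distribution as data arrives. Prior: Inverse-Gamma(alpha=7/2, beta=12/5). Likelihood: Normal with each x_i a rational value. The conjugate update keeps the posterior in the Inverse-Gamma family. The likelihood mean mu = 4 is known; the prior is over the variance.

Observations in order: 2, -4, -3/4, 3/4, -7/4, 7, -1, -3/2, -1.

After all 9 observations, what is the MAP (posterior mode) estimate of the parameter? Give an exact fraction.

obs 1: x=2 → posterior Inverse-Gamma(4, 22/5)
obs 2: x=-4 → posterior Inverse-Gamma(9/2, 182/5)
obs 3: x=-3/4 → posterior Inverse-Gamma(5, 7629/160)
obs 4: x=3/4 → posterior Inverse-Gamma(11/2, 4237/80)
obs 5: x=-7/4 → posterior Inverse-Gamma(6, 11119/160)
obs 6: x=7 → posterior Inverse-Gamma(13/2, 11839/160)
obs 7: x=-1 → posterior Inverse-Gamma(7, 13839/160)
obs 8: x=-3/2 → posterior Inverse-Gamma(15/2, 16259/160)
obs 9: x=-1 → posterior Inverse-Gamma(8, 18259/160)

18259/1440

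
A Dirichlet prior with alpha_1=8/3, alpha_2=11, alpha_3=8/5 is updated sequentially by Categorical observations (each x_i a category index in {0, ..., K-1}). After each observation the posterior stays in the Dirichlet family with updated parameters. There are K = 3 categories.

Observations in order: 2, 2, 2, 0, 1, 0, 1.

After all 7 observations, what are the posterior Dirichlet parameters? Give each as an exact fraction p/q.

alpha_1=14/3, alpha_2=13, alpha_3=23/5

obs 1: x=2 → posterior Dirichlet(8/3, 11, 13/5)
obs 2: x=2 → posterior Dirichlet(8/3, 11, 18/5)
obs 3: x=2 → posterior Dirichlet(8/3, 11, 23/5)
obs 4: x=0 → posterior Dirichlet(11/3, 11, 23/5)
obs 5: x=1 → posterior Dirichlet(11/3, 12, 23/5)
obs 6: x=0 → posterior Dirichlet(14/3, 12, 23/5)
obs 7: x=1 → posterior Dirichlet(14/3, 13, 23/5)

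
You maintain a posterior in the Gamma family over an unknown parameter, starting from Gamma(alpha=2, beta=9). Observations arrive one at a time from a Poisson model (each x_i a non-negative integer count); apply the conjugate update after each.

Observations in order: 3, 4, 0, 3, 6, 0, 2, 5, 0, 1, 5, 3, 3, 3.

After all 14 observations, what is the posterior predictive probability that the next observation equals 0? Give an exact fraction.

2945190837423705167875564697729320458241471826430830401/16160309291565740657279117440900958232530295124578533376

obs 1: x=3 → posterior Gamma(5, 10)
obs 2: x=4 → posterior Gamma(9, 11)
obs 3: x=0 → posterior Gamma(9, 12)
obs 4: x=3 → posterior Gamma(12, 13)
obs 5: x=6 → posterior Gamma(18, 14)
obs 6: x=0 → posterior Gamma(18, 15)
obs 7: x=2 → posterior Gamma(20, 16)
obs 8: x=5 → posterior Gamma(25, 17)
obs 9: x=0 → posterior Gamma(25, 18)
obs 10: x=1 → posterior Gamma(26, 19)
obs 11: x=5 → posterior Gamma(31, 20)
obs 12: x=3 → posterior Gamma(34, 21)
obs 13: x=3 → posterior Gamma(37, 22)
obs 14: x=3 → posterior Gamma(40, 23)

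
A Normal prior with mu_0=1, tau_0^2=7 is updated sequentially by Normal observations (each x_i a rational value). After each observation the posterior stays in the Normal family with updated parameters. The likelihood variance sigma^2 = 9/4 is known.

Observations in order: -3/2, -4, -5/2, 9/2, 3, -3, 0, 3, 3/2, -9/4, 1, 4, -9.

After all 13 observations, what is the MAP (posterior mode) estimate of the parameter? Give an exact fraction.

-138/373

obs 1: x=-3/2 → posterior Normal(-33/37, 63/37)
obs 2: x=-4 → posterior Normal(-29/13, 63/65)
obs 3: x=-5/2 → posterior Normal(-215/93, 21/31)
obs 4: x=9/2 → posterior Normal(-89/121, 63/121)
obs 5: x=3 → posterior Normal(-5/149, 63/149)
obs 6: x=-3 → posterior Normal(-89/177, 21/59)
obs 7: x=0 → posterior Normal(-89/205, 63/205)
obs 8: x=3 → posterior Normal(-5/233, 63/233)
obs 9: x=3/2 → posterior Normal(37/261, 7/29)
obs 10: x=-9/4 → posterior Normal(-26/289, 63/289)
obs 11: x=1 → posterior Normal(2/317, 63/317)
obs 12: x=4 → posterior Normal(38/115, 21/115)
obs 13: x=-9 → posterior Normal(-138/373, 63/373)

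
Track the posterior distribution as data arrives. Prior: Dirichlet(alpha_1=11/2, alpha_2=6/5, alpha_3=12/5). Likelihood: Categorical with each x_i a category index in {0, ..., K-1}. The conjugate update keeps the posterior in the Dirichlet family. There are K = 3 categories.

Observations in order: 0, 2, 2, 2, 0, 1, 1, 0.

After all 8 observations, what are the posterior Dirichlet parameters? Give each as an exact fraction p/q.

alpha_1=17/2, alpha_2=16/5, alpha_3=27/5

obs 1: x=0 → posterior Dirichlet(13/2, 6/5, 12/5)
obs 2: x=2 → posterior Dirichlet(13/2, 6/5, 17/5)
obs 3: x=2 → posterior Dirichlet(13/2, 6/5, 22/5)
obs 4: x=2 → posterior Dirichlet(13/2, 6/5, 27/5)
obs 5: x=0 → posterior Dirichlet(15/2, 6/5, 27/5)
obs 6: x=1 → posterior Dirichlet(15/2, 11/5, 27/5)
obs 7: x=1 → posterior Dirichlet(15/2, 16/5, 27/5)
obs 8: x=0 → posterior Dirichlet(17/2, 16/5, 27/5)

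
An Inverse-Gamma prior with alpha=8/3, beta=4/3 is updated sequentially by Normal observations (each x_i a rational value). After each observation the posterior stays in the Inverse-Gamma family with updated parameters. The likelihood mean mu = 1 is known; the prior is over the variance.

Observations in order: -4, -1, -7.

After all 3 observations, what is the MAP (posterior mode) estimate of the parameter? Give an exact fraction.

obs 1: x=-4 → posterior Inverse-Gamma(19/6, 83/6)
obs 2: x=-1 → posterior Inverse-Gamma(11/3, 95/6)
obs 3: x=-7 → posterior Inverse-Gamma(25/6, 287/6)

287/31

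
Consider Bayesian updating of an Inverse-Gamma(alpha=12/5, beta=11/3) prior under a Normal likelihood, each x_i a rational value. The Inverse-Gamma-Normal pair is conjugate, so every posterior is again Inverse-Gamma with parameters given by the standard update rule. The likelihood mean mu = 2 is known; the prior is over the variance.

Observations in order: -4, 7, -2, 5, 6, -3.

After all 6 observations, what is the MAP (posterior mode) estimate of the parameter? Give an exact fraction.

obs 1: x=-4 → posterior Inverse-Gamma(29/10, 65/3)
obs 2: x=7 → posterior Inverse-Gamma(17/5, 205/6)
obs 3: x=-2 → posterior Inverse-Gamma(39/10, 253/6)
obs 4: x=5 → posterior Inverse-Gamma(22/5, 140/3)
obs 5: x=6 → posterior Inverse-Gamma(49/10, 164/3)
obs 6: x=-3 → posterior Inverse-Gamma(27/5, 403/6)

2015/192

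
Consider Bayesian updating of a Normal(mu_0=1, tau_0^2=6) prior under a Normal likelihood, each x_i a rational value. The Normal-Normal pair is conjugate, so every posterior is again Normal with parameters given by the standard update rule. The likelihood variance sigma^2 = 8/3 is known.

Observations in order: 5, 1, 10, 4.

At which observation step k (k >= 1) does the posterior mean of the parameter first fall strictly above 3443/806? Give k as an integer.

k = 3

obs 1: x=5 → posterior Normal(49/13, 24/13)
obs 2: x=1 → posterior Normal(29/11, 12/11)
obs 3: x=10 → posterior Normal(148/31, 24/31)
obs 4: x=4 → posterior Normal(23/5, 3/5)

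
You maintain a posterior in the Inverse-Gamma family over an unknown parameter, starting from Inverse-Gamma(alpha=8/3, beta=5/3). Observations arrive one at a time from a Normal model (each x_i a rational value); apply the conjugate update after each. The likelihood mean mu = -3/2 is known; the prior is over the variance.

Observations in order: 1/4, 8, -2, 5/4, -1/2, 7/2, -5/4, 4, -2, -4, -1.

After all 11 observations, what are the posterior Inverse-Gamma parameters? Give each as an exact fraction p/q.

alpha=49/6, beta=8041/96

obs 1: x=1/4 → posterior Inverse-Gamma(19/6, 307/96)
obs 2: x=8 → posterior Inverse-Gamma(11/3, 4639/96)
obs 3: x=-2 → posterior Inverse-Gamma(25/6, 4651/96)
obs 4: x=5/4 → posterior Inverse-Gamma(14/3, 2507/48)
obs 5: x=-1/2 → posterior Inverse-Gamma(31/6, 2531/48)
obs 6: x=7/2 → posterior Inverse-Gamma(17/3, 3131/48)
obs 7: x=-5/4 → posterior Inverse-Gamma(37/6, 6265/96)
obs 8: x=4 → posterior Inverse-Gamma(20/3, 7717/96)
obs 9: x=-2 → posterior Inverse-Gamma(43/6, 7729/96)
obs 10: x=-4 → posterior Inverse-Gamma(23/3, 8029/96)
obs 11: x=-1 → posterior Inverse-Gamma(49/6, 8041/96)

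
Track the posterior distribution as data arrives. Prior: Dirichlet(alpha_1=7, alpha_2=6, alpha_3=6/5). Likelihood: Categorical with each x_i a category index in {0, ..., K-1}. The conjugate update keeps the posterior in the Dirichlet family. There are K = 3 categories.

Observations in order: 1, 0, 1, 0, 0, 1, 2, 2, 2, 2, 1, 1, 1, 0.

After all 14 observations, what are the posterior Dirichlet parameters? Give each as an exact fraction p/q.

obs 1: x=1 → posterior Dirichlet(7, 7, 6/5)
obs 2: x=0 → posterior Dirichlet(8, 7, 6/5)
obs 3: x=1 → posterior Dirichlet(8, 8, 6/5)
obs 4: x=0 → posterior Dirichlet(9, 8, 6/5)
obs 5: x=0 → posterior Dirichlet(10, 8, 6/5)
obs 6: x=1 → posterior Dirichlet(10, 9, 6/5)
obs 7: x=2 → posterior Dirichlet(10, 9, 11/5)
obs 8: x=2 → posterior Dirichlet(10, 9, 16/5)
obs 9: x=2 → posterior Dirichlet(10, 9, 21/5)
obs 10: x=2 → posterior Dirichlet(10, 9, 26/5)
obs 11: x=1 → posterior Dirichlet(10, 10, 26/5)
obs 12: x=1 → posterior Dirichlet(10, 11, 26/5)
obs 13: x=1 → posterior Dirichlet(10, 12, 26/5)
obs 14: x=0 → posterior Dirichlet(11, 12, 26/5)

alpha_1=11, alpha_2=12, alpha_3=26/5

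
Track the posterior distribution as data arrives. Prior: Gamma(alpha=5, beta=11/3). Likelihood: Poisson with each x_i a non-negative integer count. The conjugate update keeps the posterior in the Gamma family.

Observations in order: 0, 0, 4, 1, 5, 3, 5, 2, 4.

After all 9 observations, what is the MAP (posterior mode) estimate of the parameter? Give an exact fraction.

obs 1: x=0 → posterior Gamma(5, 14/3)
obs 2: x=0 → posterior Gamma(5, 17/3)
obs 3: x=4 → posterior Gamma(9, 20/3)
obs 4: x=1 → posterior Gamma(10, 23/3)
obs 5: x=5 → posterior Gamma(15, 26/3)
obs 6: x=3 → posterior Gamma(18, 29/3)
obs 7: x=5 → posterior Gamma(23, 32/3)
obs 8: x=2 → posterior Gamma(25, 35/3)
obs 9: x=4 → posterior Gamma(29, 38/3)

42/19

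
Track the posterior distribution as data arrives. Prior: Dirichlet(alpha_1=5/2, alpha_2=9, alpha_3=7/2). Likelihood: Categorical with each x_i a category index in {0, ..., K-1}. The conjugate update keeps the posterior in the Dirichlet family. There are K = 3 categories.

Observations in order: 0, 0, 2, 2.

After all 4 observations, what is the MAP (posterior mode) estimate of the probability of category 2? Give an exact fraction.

obs 1: x=0 → posterior Dirichlet(7/2, 9, 7/2)
obs 2: x=0 → posterior Dirichlet(9/2, 9, 7/2)
obs 3: x=2 → posterior Dirichlet(9/2, 9, 9/2)
obs 4: x=2 → posterior Dirichlet(9/2, 9, 11/2)

9/32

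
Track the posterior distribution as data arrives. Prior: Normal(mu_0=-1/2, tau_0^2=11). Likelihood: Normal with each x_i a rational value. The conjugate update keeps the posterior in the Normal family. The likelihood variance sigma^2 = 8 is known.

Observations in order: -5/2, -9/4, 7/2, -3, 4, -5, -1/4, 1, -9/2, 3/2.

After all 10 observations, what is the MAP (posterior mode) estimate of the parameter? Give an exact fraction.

obs 1: x=-5/2 → posterior Normal(-63/38, 88/19)
obs 2: x=-9/4 → posterior Normal(-15/8, 44/15)
obs 3: x=7/2 → posterior Normal(-71/164, 88/41)
obs 4: x=-3 → posterior Normal(-203/208, 22/13)
obs 5: x=4 → posterior Normal(-3/28, 88/63)
obs 6: x=-5 → posterior Normal(-247/296, 44/37)
obs 7: x=-1/4 → posterior Normal(-129/170, 88/85)
obs 8: x=1 → posterior Normal(-107/192, 11/12)
obs 9: x=-9/2 → posterior Normal(-103/107, 88/107)
obs 10: x=3/2 → posterior Normal(-173/236, 44/59)

-173/236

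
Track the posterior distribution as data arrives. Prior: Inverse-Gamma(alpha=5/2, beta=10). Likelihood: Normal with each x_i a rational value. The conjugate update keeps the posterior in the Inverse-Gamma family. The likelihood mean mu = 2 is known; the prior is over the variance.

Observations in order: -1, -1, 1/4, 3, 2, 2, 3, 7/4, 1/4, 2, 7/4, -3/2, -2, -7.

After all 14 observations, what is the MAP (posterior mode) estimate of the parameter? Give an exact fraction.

311/42

obs 1: x=-1 → posterior Inverse-Gamma(3, 29/2)
obs 2: x=-1 → posterior Inverse-Gamma(7/2, 19)
obs 3: x=1/4 → posterior Inverse-Gamma(4, 657/32)
obs 4: x=3 → posterior Inverse-Gamma(9/2, 673/32)
obs 5: x=2 → posterior Inverse-Gamma(5, 673/32)
obs 6: x=2 → posterior Inverse-Gamma(11/2, 673/32)
obs 7: x=3 → posterior Inverse-Gamma(6, 689/32)
obs 8: x=7/4 → posterior Inverse-Gamma(13/2, 345/16)
obs 9: x=1/4 → posterior Inverse-Gamma(7, 739/32)
obs 10: x=2 → posterior Inverse-Gamma(15/2, 739/32)
obs 11: x=7/4 → posterior Inverse-Gamma(8, 185/8)
obs 12: x=-3/2 → posterior Inverse-Gamma(17/2, 117/4)
obs 13: x=-2 → posterior Inverse-Gamma(9, 149/4)
obs 14: x=-7 → posterior Inverse-Gamma(19/2, 311/4)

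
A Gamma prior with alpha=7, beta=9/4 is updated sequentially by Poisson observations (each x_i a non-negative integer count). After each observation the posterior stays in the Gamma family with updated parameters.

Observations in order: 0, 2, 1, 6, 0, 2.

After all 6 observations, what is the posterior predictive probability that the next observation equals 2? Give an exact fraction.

5893414819698500027040106075824/23122483666661158726686253786801

obs 1: x=0 → posterior Gamma(7, 13/4)
obs 2: x=2 → posterior Gamma(9, 17/4)
obs 3: x=1 → posterior Gamma(10, 21/4)
obs 4: x=6 → posterior Gamma(16, 25/4)
obs 5: x=0 → posterior Gamma(16, 29/4)
obs 6: x=2 → posterior Gamma(18, 33/4)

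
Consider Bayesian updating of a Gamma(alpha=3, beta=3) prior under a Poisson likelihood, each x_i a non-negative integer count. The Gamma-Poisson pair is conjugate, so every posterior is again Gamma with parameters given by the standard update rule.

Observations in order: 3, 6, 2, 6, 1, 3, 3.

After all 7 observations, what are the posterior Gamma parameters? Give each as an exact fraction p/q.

alpha=27, beta=10

obs 1: x=3 → posterior Gamma(6, 4)
obs 2: x=6 → posterior Gamma(12, 5)
obs 3: x=2 → posterior Gamma(14, 6)
obs 4: x=6 → posterior Gamma(20, 7)
obs 5: x=1 → posterior Gamma(21, 8)
obs 6: x=3 → posterior Gamma(24, 9)
obs 7: x=3 → posterior Gamma(27, 10)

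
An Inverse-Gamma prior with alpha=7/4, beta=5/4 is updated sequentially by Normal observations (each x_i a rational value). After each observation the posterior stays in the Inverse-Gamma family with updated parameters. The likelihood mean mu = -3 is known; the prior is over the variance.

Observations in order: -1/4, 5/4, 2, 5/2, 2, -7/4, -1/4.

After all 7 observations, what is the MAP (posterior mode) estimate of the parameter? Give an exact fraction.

47/5

obs 1: x=-1/4 → posterior Inverse-Gamma(9/4, 161/32)
obs 2: x=5/4 → posterior Inverse-Gamma(11/4, 225/16)
obs 3: x=2 → posterior Inverse-Gamma(13/4, 425/16)
obs 4: x=5/2 → posterior Inverse-Gamma(15/4, 667/16)
obs 5: x=2 → posterior Inverse-Gamma(17/4, 867/16)
obs 6: x=-7/4 → posterior Inverse-Gamma(19/4, 1759/32)
obs 7: x=-1/4 → posterior Inverse-Gamma(21/4, 235/4)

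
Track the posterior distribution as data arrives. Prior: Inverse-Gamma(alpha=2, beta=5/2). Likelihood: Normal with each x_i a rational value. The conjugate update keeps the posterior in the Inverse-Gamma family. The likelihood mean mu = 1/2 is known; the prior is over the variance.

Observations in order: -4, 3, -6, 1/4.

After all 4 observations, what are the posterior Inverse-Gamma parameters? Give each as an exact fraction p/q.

alpha=4, beta=1181/32

obs 1: x=-4 → posterior Inverse-Gamma(5/2, 101/8)
obs 2: x=3 → posterior Inverse-Gamma(3, 63/4)
obs 3: x=-6 → posterior Inverse-Gamma(7/2, 295/8)
obs 4: x=1/4 → posterior Inverse-Gamma(4, 1181/32)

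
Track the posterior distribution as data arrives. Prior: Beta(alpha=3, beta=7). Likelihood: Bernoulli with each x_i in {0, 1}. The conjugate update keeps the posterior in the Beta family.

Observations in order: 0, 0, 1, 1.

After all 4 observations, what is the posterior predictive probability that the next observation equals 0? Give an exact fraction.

obs 1: x=0 → posterior Beta(3, 8)
obs 2: x=0 → posterior Beta(3, 9)
obs 3: x=1 → posterior Beta(4, 9)
obs 4: x=1 → posterior Beta(5, 9)

9/14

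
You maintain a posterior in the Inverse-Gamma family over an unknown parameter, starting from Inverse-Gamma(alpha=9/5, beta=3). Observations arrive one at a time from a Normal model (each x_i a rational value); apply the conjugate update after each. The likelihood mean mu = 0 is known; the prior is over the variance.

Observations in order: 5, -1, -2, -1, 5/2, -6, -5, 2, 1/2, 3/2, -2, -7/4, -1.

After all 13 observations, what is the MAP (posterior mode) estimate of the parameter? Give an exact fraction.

obs 1: x=5 → posterior Inverse-Gamma(23/10, 31/2)
obs 2: x=-1 → posterior Inverse-Gamma(14/5, 16)
obs 3: x=-2 → posterior Inverse-Gamma(33/10, 18)
obs 4: x=-1 → posterior Inverse-Gamma(19/5, 37/2)
obs 5: x=5/2 → posterior Inverse-Gamma(43/10, 173/8)
obs 6: x=-6 → posterior Inverse-Gamma(24/5, 317/8)
obs 7: x=-5 → posterior Inverse-Gamma(53/10, 417/8)
obs 8: x=2 → posterior Inverse-Gamma(29/5, 433/8)
obs 9: x=1/2 → posterior Inverse-Gamma(63/10, 217/4)
obs 10: x=3/2 → posterior Inverse-Gamma(34/5, 443/8)
obs 11: x=-2 → posterior Inverse-Gamma(73/10, 459/8)
obs 12: x=-7/4 → posterior Inverse-Gamma(39/5, 1885/32)
obs 13: x=-1 → posterior Inverse-Gamma(83/10, 1901/32)

9505/1488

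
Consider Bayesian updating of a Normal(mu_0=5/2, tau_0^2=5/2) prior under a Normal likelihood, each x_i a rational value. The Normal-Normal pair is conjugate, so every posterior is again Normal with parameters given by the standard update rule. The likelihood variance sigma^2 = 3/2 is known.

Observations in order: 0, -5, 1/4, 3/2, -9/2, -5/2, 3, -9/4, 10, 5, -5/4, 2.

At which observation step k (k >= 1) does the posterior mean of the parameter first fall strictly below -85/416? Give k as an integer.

k = 2

obs 1: x=0 → posterior Normal(15/16, 15/16)
obs 2: x=-5 → posterior Normal(-35/26, 15/26)
obs 3: x=1/4 → posterior Normal(-65/72, 5/12)
obs 4: x=3/2 → posterior Normal(-35/92, 15/46)
obs 5: x=-9/2 → posterior Normal(-125/112, 15/56)
obs 6: x=-5/2 → posterior Normal(-175/132, 5/22)
obs 7: x=3 → posterior Normal(-115/152, 15/76)
obs 8: x=-9/4 → posterior Normal(-40/43, 15/86)
obs 9: x=10 → posterior Normal(5/24, 5/32)
obs 10: x=5 → posterior Normal(35/53, 15/106)
obs 11: x=-5/4 → posterior Normal(115/232, 15/116)
obs 12: x=2 → posterior Normal(155/252, 5/42)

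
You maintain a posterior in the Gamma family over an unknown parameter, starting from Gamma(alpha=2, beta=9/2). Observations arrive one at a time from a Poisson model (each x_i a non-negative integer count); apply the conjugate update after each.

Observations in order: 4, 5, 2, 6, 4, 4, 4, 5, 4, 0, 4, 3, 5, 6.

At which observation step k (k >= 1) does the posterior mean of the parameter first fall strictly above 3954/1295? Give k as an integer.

k = 14

obs 1: x=4 → posterior Gamma(6, 11/2)
obs 2: x=5 → posterior Gamma(11, 13/2)
obs 3: x=2 → posterior Gamma(13, 15/2)
obs 4: x=6 → posterior Gamma(19, 17/2)
obs 5: x=4 → posterior Gamma(23, 19/2)
obs 6: x=4 → posterior Gamma(27, 21/2)
obs 7: x=4 → posterior Gamma(31, 23/2)
obs 8: x=5 → posterior Gamma(36, 25/2)
obs 9: x=4 → posterior Gamma(40, 27/2)
obs 10: x=0 → posterior Gamma(40, 29/2)
obs 11: x=4 → posterior Gamma(44, 31/2)
obs 12: x=3 → posterior Gamma(47, 33/2)
obs 13: x=5 → posterior Gamma(52, 35/2)
obs 14: x=6 → posterior Gamma(58, 37/2)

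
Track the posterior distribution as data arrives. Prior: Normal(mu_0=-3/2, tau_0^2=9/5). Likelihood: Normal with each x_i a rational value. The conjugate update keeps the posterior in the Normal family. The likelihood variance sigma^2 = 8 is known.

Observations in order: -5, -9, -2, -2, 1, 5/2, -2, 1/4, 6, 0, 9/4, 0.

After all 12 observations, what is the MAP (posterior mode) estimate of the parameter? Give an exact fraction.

obs 1: x=-5 → posterior Normal(-15/7, 72/49)
obs 2: x=-9 → posterior Normal(-93/29, 36/29)
obs 3: x=-2 → posterior Normal(-204/67, 72/67)
obs 4: x=-2 → posterior Normal(-111/38, 18/19)
obs 5: x=1 → posterior Normal(-213/85, 72/85)
obs 6: x=5/2 → posterior Normal(-381/188, 36/47)
obs 7: x=-2 → posterior Normal(-417/206, 72/103)
obs 8: x=1/4 → posterior Normal(-825/448, 9/14)
obs 9: x=6 → posterior Normal(-609/484, 72/121)
obs 10: x=0 → posterior Normal(-609/520, 36/65)
obs 11: x=9/4 → posterior Normal(-132/139, 72/139)
obs 12: x=0 → posterior Normal(-33/37, 18/37)

-33/37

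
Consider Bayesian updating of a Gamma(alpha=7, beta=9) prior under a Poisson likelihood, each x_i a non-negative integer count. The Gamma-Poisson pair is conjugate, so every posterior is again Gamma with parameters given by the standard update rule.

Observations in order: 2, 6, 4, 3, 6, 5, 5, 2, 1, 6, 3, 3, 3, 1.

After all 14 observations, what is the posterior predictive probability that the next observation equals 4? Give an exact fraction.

obs 1: x=2 → posterior Gamma(9, 10)
obs 2: x=6 → posterior Gamma(15, 11)
obs 3: x=4 → posterior Gamma(19, 12)
obs 4: x=3 → posterior Gamma(22, 13)
obs 5: x=6 → posterior Gamma(28, 14)
obs 6: x=5 → posterior Gamma(33, 15)
obs 7: x=5 → posterior Gamma(38, 16)
obs 8: x=2 → posterior Gamma(40, 17)
obs 9: x=1 → posterior Gamma(41, 18)
obs 10: x=6 → posterior Gamma(47, 19)
obs 11: x=3 → posterior Gamma(50, 20)
obs 12: x=3 → posterior Gamma(53, 21)
obs 13: x=3 → posterior Gamma(56, 22)
obs 14: x=1 → posterior Gamma(57, 23)

67524327539287257474866782614578568264252681547893122607830121439237849181580316135/519714088231271648518427990694642973477968330851017484223906709335661556499121963008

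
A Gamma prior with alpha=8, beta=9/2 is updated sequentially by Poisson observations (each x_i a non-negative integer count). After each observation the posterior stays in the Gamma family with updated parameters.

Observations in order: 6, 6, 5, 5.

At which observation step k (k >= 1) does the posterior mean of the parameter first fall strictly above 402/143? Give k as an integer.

obs 1: x=6 → posterior Gamma(14, 11/2)
obs 2: x=6 → posterior Gamma(20, 13/2)
obs 3: x=5 → posterior Gamma(25, 15/2)
obs 4: x=5 → posterior Gamma(30, 17/2)

k = 2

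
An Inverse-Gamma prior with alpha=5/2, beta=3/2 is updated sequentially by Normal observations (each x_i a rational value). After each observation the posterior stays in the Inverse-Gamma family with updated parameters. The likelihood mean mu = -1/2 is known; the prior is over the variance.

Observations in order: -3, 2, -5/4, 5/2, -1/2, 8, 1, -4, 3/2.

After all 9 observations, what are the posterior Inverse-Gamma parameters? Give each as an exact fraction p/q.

alpha=7, beta=1853/32

obs 1: x=-3 → posterior Inverse-Gamma(3, 37/8)
obs 2: x=2 → posterior Inverse-Gamma(7/2, 31/4)
obs 3: x=-5/4 → posterior Inverse-Gamma(4, 257/32)
obs 4: x=5/2 → posterior Inverse-Gamma(9/2, 401/32)
obs 5: x=-1/2 → posterior Inverse-Gamma(5, 401/32)
obs 6: x=8 → posterior Inverse-Gamma(11/2, 1557/32)
obs 7: x=1 → posterior Inverse-Gamma(6, 1593/32)
obs 8: x=-4 → posterior Inverse-Gamma(13/2, 1789/32)
obs 9: x=3/2 → posterior Inverse-Gamma(7, 1853/32)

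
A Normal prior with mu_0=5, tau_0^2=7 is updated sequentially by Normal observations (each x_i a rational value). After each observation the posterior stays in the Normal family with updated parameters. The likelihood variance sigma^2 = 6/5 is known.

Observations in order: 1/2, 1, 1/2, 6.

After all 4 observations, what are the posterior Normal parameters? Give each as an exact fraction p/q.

mu_0=155/73, tau_0^2=21/73

obs 1: x=1/2 → posterior Normal(95/82, 42/41)
obs 2: x=1 → posterior Normal(165/152, 21/38)
obs 3: x=1/2 → posterior Normal(100/111, 14/37)
obs 4: x=6 → posterior Normal(155/73, 21/73)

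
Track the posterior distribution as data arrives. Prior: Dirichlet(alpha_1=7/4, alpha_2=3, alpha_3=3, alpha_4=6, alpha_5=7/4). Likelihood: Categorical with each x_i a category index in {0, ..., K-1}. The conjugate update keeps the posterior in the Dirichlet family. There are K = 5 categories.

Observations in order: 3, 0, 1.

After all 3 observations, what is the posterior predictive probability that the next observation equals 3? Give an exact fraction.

14/37

obs 1: x=3 → posterior Dirichlet(7/4, 3, 3, 7, 7/4)
obs 2: x=0 → posterior Dirichlet(11/4, 3, 3, 7, 7/4)
obs 3: x=1 → posterior Dirichlet(11/4, 4, 3, 7, 7/4)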